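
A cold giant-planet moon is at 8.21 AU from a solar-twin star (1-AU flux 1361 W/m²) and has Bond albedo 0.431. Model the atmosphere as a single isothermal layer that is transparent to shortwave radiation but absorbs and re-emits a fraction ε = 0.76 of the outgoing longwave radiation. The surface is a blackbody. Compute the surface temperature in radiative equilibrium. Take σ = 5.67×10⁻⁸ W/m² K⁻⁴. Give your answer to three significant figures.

95.1 kelvin

Flux at the orbit: S = 1361/(8.21)² = 20.19 W/m².
Effective emission temperature (TOA balance): σT_e⁴ = S(1−α)/4 = 2.872 W/m² → T_e = 84.36 K.
For a single slab of emissivity ε, T_s⁴ = 2T_e⁴/(2−ε); thus T_s = 84.36·(1.613)^(1/4) = 95.07 K.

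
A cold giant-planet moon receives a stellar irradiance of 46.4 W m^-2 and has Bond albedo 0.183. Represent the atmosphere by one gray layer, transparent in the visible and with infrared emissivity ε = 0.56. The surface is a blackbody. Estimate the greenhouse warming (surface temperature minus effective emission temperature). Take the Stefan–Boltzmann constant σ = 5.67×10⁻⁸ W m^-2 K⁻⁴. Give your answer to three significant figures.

The planet radiates to space at T_e = [S(1−α)/(4σ)]^(1/4) = 113.7 K.
For a single slab of emissivity ε, T_s⁴ = 2T_e⁴/(2−ε); thus T_s = 113.7·(1.389)^(1/4) = 123.4 K.
The atmosphere warms the surface by 9.732 K.

9.73 K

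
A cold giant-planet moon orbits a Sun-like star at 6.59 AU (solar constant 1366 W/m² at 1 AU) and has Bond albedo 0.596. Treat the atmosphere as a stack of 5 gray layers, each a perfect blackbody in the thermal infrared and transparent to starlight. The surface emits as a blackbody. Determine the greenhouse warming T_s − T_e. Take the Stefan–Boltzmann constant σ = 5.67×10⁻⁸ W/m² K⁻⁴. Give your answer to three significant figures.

Flux at the orbit: S = 1366/(6.59)² = 31.45 W/m².
OLR = S(1−α)/4 = 3.177 W/m²; the top layer radiates at T_e = 86.52 K.
T_s = (N+1)^(1/4)·T_e = 135.4 K.
Warming: T_s − T_e = 48.89 K.

48.9 kelvin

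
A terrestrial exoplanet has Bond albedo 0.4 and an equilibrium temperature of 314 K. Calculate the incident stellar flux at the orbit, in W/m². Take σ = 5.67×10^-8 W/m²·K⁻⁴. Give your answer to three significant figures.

Invert the energy balance for S: S = 4σT⁴/(1−α).
The emitted flux is σT⁴ = 551.2 W/m².
S = 4·551.2/0.6 = 3675 W/m².

3670 W/m²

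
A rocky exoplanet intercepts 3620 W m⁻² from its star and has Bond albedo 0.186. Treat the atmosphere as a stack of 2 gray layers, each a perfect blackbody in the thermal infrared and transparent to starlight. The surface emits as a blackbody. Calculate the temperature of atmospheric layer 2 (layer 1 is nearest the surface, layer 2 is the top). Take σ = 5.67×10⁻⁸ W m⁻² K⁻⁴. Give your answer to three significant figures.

338 kelvin

The effective emission temperature is T_e = [S(1−α)/(4σ)]^¼ = 337.6 K.
The net upward flux σT_e⁴ is constant between every pair of levels, so T_k⁴ = (N+1−k)T_e⁴.
With k = 2: T_2 = (2+1−2)^¼·337.6 K = 337.6 K.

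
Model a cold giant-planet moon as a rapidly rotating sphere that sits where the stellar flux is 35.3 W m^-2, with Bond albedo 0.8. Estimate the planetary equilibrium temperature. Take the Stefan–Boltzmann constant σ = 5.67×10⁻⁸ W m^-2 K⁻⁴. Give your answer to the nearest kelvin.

75 kelvin

Absorbed flux (global mean): S(1−α)/4 = 35.30·0.2/4 = 1.765 W m^-2.
In equilibrium σT⁴ equals this, so T = 74.69 K.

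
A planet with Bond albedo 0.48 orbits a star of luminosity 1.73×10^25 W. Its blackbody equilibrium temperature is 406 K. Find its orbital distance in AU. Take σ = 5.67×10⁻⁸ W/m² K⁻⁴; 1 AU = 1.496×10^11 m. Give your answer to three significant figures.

0.0720 AU

Energy balance gives S = 4σT⁴/(1−α) = 11850 W/m².
S = L/(4πd²) → d = √(L/4πS) = √(1.73×10^25/(4π·11850)) = 1.078×10^10 m = 0.07205 AU.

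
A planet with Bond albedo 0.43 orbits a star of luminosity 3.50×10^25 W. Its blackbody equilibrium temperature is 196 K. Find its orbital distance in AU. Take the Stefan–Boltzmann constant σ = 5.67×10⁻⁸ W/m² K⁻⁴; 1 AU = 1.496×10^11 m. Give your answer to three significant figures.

0.460 AU

The flux needed for this T is 4σT⁴/(1−0.43) = 587.2 W/m².
Then d = [L/(4πS)]^(1/2) = 6.887×10^10 m, i.e. 0.4604 AU.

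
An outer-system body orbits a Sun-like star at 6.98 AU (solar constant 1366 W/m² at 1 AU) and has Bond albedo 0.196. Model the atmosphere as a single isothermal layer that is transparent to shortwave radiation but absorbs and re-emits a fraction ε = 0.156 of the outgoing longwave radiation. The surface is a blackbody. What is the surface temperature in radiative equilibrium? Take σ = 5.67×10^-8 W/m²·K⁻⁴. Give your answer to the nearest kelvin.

By the inverse-square law, S = 1366/6.98² = 28.04 W/m².
At the top of the atmosphere, σT_e⁴ = S(1−α)/4 = 5.636 W/m², giving T_e = 99.85 K.
For a single slab of emissivity ε, T_s⁴ = 2T_e⁴/(2−ε); thus T_s = 99.85·(1.085)^(1/4) = 101.9 K.

102 kelvin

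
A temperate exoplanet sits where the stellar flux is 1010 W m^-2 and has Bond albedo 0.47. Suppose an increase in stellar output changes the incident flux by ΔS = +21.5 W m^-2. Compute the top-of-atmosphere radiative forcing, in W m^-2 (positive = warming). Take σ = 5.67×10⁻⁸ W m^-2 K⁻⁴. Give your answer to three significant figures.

Only a fraction (1−α) is absorbed and it's spread over 4πR², so ΔF = (1−α)ΔS/4 = 2.849 W m^-2.

2.85 W m^-2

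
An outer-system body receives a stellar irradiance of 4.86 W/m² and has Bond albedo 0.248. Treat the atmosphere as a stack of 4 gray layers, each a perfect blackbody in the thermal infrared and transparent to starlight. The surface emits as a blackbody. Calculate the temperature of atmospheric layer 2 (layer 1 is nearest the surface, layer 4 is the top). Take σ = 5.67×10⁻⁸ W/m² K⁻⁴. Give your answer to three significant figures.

Top-of-atmosphere balance: σT_e⁴ = S(1−α)/4 = 0.9137 W/m² → T_e = 63.36 K.
In the N-layer model, layer k (counted from the surface) has T_k = (N+1−k)^(1/4)·T_e.
T_2 = (3)^(1/4)·63.36 = 83.38 K.

83.4 K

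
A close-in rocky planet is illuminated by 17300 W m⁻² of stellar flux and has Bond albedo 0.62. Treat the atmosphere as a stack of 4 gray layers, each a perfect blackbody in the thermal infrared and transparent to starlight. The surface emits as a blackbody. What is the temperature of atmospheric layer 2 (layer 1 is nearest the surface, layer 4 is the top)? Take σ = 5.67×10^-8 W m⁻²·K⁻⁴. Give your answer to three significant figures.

543 kelvin

Top-of-atmosphere balance: σT_e⁴ = S(1−α)/4 = 1644 W m⁻² → T_e = 412.6 K.
In the N-layer model, layer k (counted from the surface) has T_k = (N+1−k)^(1/4)·T_e.
With k = 2: T_2 = (4+1−2)^¼·412.6 K = 543.0 K.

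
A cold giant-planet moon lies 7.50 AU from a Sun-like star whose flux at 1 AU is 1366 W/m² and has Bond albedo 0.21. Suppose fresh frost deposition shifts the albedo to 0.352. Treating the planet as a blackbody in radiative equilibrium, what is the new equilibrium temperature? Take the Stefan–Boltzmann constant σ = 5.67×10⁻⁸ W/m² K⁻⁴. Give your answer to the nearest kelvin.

91 K

Irradiance scales as 1/d², so S = 1366 W/m² × (1/7.50)² = 24.28 W/m².
New equilibrium: T₂ = [(1−0.352)·24.28/(4σ)]^(1/4) = 91.27 K.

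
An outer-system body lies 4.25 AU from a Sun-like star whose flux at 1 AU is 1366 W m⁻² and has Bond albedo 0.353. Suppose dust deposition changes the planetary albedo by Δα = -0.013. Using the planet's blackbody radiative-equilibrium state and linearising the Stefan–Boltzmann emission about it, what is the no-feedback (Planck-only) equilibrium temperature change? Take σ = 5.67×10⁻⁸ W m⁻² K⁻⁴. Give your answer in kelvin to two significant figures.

0.61 K

Irradiance scales as 1/d², so S = 1366 W m⁻² × (1/4.25)² = 75.63 W m⁻².
Reference equilibrium: T_e = [S(1−α)/(4σ)]^(1/4) = 121.2 K.
TOA radiative forcing: ΔF = −S·Δα/4 = −75.63·(-0.013)/4 = 0.2458 W m⁻².
Planck response: λ_P = 4σT_e³ = 4·5.67×10⁻⁸·(121.2)³ = 0.4037 W m⁻²/K.
So ΔT₀ = 0.2458/0.4037 = 0.609 K.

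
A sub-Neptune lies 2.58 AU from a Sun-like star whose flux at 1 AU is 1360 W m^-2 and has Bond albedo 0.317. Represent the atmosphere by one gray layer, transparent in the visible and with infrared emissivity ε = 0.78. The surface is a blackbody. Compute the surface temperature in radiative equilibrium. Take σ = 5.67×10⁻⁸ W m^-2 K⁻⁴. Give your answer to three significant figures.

Irradiance scales as 1/d², so S = 1360 W m^-2 × (1/2.58)² = 204.3 W m^-2.
Effective emission temperature (TOA balance): σT_e⁴ = S(1−α)/4 = 34.89 W m^-2 → T_e = 157.5 K.
For a single slab of emissivity ε, T_s⁴ = 2T_e⁴/(2−ε); thus T_s = 157.5·(1.639)^(1/4) = 178.2 K.

178 kelvin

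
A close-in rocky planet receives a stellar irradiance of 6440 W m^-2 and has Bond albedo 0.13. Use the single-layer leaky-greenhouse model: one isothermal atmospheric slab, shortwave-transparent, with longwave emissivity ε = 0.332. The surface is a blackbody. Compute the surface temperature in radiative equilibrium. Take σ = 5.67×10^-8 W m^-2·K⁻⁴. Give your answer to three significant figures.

The planet radiates to space at T_e = [S(1−α)/(4σ)]^(1/4) = 396.5 K.
The surface balance (absorbed SW + ε·downward IR = σT_s⁴) with T_a⁴ = T_s⁴/2 reduces to T_s = T_e·[2/(2−ε)]^¼ = 414.9 K.

415 K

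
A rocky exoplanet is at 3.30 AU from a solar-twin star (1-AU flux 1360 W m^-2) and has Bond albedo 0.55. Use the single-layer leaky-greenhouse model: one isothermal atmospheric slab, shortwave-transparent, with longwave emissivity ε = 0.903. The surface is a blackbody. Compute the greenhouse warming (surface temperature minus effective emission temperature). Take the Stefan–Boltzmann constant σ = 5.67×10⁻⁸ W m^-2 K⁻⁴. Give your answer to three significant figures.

Irradiance scales as 1/d², so S = 1360 W m^-2 × (1/3.30)² = 124.9 W m^-2.
The planet radiates to space at T_e = [S(1−α)/(4σ)]^(1/4) = 125.5 K.
Surface balance with a leaky layer gives σT_s⁴ = σT_e⁴·2/(2−ε), so T_s = T_e·[2/(2−0.903)]^(1/4) = 145.8 K.
T_s − T_e = 145.8 − 125.5 = 20.33 K.

20.3 K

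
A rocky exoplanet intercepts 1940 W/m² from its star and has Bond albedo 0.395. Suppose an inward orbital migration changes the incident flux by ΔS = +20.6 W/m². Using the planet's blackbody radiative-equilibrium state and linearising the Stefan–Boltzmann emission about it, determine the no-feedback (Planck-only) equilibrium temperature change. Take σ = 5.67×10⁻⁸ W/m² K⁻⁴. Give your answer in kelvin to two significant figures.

0.71 K

The baseline emission temperature is T_e = 268.2 K.
ΔF = Δ[S(1−α)]/4 = (1−0.395)·+20.6/4 = 3.116 W/m².
Linearising σT⁴ gives d(σT⁴)/dT = 4σT_e³ = 4.376 W/m² per K.
ΔT₀ = ΔF/λ_P = 3.116/4.376 = 0.712 K.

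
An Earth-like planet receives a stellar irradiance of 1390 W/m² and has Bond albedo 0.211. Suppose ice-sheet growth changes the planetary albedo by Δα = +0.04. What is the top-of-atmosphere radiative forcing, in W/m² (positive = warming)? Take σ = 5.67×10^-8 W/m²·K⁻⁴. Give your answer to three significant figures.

-13.9 W/m²

TOA radiative forcing: ΔF = −S·Δα/4 = −1390·(+0.04)/4 = -13.90 W/m².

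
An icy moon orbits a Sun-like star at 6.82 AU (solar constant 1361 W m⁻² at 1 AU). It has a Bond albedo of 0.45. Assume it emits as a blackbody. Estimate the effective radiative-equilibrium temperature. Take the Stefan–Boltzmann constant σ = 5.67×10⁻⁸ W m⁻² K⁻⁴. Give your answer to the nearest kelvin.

By the inverse-square law, S = 1361/6.82² = 29.26 W m⁻².
Absorbed flux (global mean): S(1−α)/4 = 29.26·0.55/4 = 4.023 W m⁻².
Balancing against σT⁴: T = (4.023/5.67×10⁻⁸)^(1/4) = 91.78 K.

92 kelvin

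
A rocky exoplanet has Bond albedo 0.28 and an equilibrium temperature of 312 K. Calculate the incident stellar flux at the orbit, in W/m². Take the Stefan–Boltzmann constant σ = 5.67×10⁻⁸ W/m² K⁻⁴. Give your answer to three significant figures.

From S(1−α)/4 = σT⁴: S = 4σT⁴/(1−α).
σT⁴ = 5.67×10⁻⁸·(312)⁴ = 537.3 W/m².
S = 4·537.3/0.72 = 2985 W/m².

2980 W/m²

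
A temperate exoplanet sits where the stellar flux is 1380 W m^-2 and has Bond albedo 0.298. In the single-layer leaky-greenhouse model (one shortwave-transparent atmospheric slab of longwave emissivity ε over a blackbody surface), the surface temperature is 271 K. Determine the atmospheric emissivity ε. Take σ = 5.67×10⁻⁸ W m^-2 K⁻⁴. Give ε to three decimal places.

0.416

First, T_e = [1380·(1−0.298)/(4σ)]^(1/4) = 255.6 K.
Since (2−ε)/2 = (T_e/T_s)⁴ = 0.7919, ε = 0.4161.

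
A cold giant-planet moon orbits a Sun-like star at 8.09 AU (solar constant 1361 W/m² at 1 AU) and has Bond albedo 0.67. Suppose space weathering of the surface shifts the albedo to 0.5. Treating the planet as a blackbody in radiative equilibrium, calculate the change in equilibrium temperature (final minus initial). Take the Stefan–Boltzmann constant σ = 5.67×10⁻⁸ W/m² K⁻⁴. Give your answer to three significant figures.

Irradiance scales as 1/d², so S = 1361 W/m² × (1/8.09)² = 20.80 W/m².
With α = 0.67, T₁ = 74.17 K.
After:  T₂ = [20.80·0.5/(4σ)]^(1/4) = 82.29 K.
Change: 82.29 − 74.17 = 8.119 K.

8.12 K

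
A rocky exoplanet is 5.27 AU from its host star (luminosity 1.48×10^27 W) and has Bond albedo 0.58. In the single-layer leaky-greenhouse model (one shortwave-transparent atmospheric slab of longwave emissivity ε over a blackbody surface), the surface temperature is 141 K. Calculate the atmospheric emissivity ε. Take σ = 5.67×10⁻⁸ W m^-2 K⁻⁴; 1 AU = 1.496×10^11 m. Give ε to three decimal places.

d = 5.27 × 1.496×10^11 m = 7.884×10^11 m.
S = L/(4πd²) = 189.5 W m^-2.
First, T_e = [189.5·(1−0.58)/(4σ)]^(1/4) = 136.9 K.
Since (2−ε)/2 = (T_e/T_s)⁴ = 0.8878, ε = 0.2245.

0.224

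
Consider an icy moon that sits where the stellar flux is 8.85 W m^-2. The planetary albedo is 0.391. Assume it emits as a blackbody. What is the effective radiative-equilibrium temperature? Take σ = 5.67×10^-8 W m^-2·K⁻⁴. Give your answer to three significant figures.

Averaging over the sphere, the absorbed flux is S(1−α)/4 = 1.347 W m^-2.
In equilibrium σT⁴ equals this, so T = 69.82 K.

69.8 K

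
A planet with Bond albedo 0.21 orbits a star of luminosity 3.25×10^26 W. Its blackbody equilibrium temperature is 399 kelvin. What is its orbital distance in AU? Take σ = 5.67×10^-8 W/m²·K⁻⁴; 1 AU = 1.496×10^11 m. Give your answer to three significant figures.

The flux needed for this T is 4σT⁴/(1−0.21) = 7276 W/m².
From L = 4πd²S, d = √(3.25×10^26/(4π·7276)) = 5.962×10^10 m = 0.3985 AU.

0.399 AU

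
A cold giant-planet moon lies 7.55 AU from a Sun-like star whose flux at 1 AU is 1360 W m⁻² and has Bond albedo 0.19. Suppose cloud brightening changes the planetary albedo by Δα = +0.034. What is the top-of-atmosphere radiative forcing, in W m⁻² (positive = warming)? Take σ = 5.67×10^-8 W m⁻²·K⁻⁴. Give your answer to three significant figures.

Irradiance scales as 1/d², so S = 1360 W m⁻² × (1/7.55)² = 23.86 W m⁻².
ΔF = −(S/4)Δα = −(23.86/4)×(+0.034) = -0.2028 W m⁻².

-0.203 W m⁻²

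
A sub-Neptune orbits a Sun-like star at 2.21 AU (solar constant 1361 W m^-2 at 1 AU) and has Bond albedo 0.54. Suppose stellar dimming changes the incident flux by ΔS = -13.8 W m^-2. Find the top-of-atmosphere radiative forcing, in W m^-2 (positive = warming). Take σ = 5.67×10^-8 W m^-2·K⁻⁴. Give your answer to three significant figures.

By the inverse-square law, S = 1361/2.21² = 278.7 W m^-2.
ΔF = Δ[S(1−α)]/4 = (1−0.54)·-13.8/4 = -1.587 W m^-2.

-1.59 W m^-2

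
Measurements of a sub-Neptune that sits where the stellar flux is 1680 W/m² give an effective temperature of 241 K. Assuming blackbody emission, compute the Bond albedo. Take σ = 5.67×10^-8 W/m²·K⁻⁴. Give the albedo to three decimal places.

0.545

From σT⁴ = S(1−α)/4 we invert for α: 1−α = 4σT⁴/S.
4σT⁴ = 4·5.67×10⁻⁸·(241)⁴ = 765.1 W/m².
1−α = 765.1/1680 = 0.4554, so α = 0.5446.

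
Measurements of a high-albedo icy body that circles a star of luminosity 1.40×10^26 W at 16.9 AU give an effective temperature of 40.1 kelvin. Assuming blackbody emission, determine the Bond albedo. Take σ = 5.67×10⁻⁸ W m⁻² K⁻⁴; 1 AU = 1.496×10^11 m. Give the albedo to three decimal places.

d = 16.9 × 1.496×10^11 m = 2.528×10^12 m.
S = L/(4πd²) = 1.743 W m⁻².
Rearranging the radiative balance, α = 1 − 4σT⁴/S.
σT⁴ = 0.1466 W m⁻², so 4σT⁴ = 0.5864 W m⁻².
Hence α = 1 − 0.5864/1.743 = 0.6635.

0.664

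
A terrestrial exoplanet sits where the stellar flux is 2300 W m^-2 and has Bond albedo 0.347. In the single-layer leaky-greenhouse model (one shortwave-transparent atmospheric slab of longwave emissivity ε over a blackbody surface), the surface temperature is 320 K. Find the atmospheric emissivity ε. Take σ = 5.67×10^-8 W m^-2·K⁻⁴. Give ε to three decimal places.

TOA balance gives T_e = 285.3 K.
T_s⁴ = T_e⁴·2/(2−ε) → ε = 2 − 2(T_e/T_s)⁴ = 2 − 2·(285.3/320)⁴ = 0.7369.

0.737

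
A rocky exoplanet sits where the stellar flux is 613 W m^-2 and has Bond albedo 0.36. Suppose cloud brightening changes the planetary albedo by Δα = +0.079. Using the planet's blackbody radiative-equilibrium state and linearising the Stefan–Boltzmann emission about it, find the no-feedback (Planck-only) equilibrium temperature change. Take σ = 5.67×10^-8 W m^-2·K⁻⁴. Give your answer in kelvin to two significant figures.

-6.3 kelvin

The baseline emission temperature is T_e = 203.9 K.
ΔF = −(S/4)Δα = −(613.0/4)×(+0.079) = -12.11 W m^-2.
The Planck feedback parameter is 4σT_e³ = 1.924 W m^-2/K.
So ΔT₀ = -12.11/1.924 = -6.29 K.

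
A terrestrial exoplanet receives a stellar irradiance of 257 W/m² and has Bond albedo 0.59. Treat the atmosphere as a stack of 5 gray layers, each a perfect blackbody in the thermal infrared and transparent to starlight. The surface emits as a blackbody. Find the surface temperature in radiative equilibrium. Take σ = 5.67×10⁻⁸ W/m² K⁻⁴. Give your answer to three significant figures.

Top-of-atmosphere balance: σT_e⁴ = S(1−α)/4 = 26.34 W/m² → T_e = 146.8 K.
For an N-layer opaque stack, T_s⁴ = (N+1)T_e⁴, hence T_s = (6)^(1/4)×146.8 K = 229.8 K.

230 K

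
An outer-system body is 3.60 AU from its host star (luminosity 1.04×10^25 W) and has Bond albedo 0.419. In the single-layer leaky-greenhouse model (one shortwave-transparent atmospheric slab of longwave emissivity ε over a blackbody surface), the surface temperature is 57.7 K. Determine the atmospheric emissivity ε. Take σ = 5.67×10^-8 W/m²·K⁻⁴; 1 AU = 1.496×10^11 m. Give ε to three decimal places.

d = 3.60 × 1.496×10^11 m = 5.386×10^11 m.
Spreading L over a sphere of radius d: S = 1.04×10^25/(4π·5.39×10^11²) = 2.853 W/m².
Effective temperature: T_e = [S(1−α)/(4σ)]^(1/4) = 52.00 K.
Inverting T_s⁴ = 2T_e⁴/(2−ε): (T_e/T_s)⁴ = 0.6595, so ε = 2(1 − 0.6595) = 0.6811.

0.681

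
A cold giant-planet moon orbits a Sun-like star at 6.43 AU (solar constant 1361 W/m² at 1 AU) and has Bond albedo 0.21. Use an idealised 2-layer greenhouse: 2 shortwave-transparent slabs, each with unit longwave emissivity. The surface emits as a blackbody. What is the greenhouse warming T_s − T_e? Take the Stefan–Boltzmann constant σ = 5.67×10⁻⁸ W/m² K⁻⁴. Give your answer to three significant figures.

Flux at the orbit: S = 1361/(6.43)² = 32.92 W/m².
The effective emission temperature is T_e = [S(1−α)/(4σ)]^¼ = 103.5 K.
T_s = (N+1)^(1/4)·T_e = 136.2 K.
So the greenhouse effect raises the surface by 136.2 − 103.5 = 32.71 K.

32.7 K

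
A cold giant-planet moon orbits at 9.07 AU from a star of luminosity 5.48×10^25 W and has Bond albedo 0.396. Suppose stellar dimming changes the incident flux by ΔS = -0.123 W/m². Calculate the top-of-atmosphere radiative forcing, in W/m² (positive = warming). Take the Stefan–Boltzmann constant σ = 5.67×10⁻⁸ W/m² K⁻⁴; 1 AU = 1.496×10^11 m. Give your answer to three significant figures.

-0.0186 W/m²

d = 9.07 × 1.496×10^11 m = 1.357×10^12 m.
S = L/(4πd²) = 2.369 W/m².
TOA radiative forcing: ΔF = (1−α)ΔS/4 = 0.604·(-0.123)/4 = -0.01857 W/m².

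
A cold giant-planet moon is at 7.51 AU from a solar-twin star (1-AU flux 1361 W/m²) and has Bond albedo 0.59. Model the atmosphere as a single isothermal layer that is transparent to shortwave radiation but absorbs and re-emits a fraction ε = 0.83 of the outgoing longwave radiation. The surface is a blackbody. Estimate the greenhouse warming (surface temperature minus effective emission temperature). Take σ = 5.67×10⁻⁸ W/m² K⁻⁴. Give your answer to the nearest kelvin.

By the inverse-square law, S = 1361/7.51² = 24.13 W/m².
Effective emission temperature (TOA balance): σT_e⁴ = S(1−α)/4 = 2.473 W/m² → T_e = 81.27 K.
The surface balance (absorbed SW + ε·downward IR = σT_s⁴) with T_a⁴ = T_s⁴/2 reduces to T_s = T_e·[2/(2−ε)]^¼ = 92.93 K.
The atmosphere warms the surface by 11.66 K.

12 K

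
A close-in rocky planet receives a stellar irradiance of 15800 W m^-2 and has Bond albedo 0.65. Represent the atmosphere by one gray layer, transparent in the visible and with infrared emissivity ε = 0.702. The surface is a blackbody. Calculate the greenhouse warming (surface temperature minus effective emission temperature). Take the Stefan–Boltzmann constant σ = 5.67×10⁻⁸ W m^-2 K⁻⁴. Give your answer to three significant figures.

The planet radiates to space at T_e = [S(1−α)/(4σ)]^(1/4) = 395.2 K.
The surface balance (absorbed SW + ε·downward IR = σT_s⁴) with T_a⁴ = T_s⁴/2 reduces to T_s = T_e·[2/(2−ε)]^¼ = 440.3 K.
Greenhouse warming: T_s − T_e = 45.10 K.

45.1 K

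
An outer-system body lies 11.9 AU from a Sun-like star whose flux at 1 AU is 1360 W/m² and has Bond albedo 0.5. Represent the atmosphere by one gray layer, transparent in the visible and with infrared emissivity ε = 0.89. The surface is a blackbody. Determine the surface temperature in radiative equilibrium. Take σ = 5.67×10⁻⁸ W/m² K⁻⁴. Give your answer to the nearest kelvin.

Irradiance scales as 1/d², so S = 1360 W/m² × (1/11.9)² = 9.604 W/m².
At the top of the atmosphere, σT_e⁴ = S(1−α)/4 = 1.200 W/m², giving T_e = 67.83 K.
The surface balance (absorbed SW + ε·downward IR = σT_s⁴) with T_a⁴ = T_s⁴/2 reduces to T_s = T_e·[2/(2−ε)]^¼ = 78.59 K.

79 kelvin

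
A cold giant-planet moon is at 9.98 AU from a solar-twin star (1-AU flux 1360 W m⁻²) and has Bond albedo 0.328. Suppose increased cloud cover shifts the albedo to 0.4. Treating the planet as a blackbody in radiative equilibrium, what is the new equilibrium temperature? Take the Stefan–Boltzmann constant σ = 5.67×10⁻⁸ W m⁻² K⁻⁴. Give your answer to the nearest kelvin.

Flux at the orbit: S = 1360/(9.98)² = 13.65 W m⁻².
With the new albedo, S(1−α₂)/4 = 2.048 W m⁻², so T₂ = 77.53 K.

78 K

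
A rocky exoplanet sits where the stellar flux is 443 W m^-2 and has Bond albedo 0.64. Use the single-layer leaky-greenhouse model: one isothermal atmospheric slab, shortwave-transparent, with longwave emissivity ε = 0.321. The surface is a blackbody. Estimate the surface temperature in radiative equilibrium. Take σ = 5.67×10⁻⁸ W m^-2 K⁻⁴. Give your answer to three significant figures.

170 kelvin

Effective emission temperature (TOA balance): σT_e⁴ = S(1−α)/4 = 39.87 W m^-2 → T_e = 162.8 K.
Surface balance with a leaky layer gives σT_s⁴ = σT_e⁴·2/(2−ε), so T_s = T_e·[2/(2−0.321)]^(1/4) = 170.1 K.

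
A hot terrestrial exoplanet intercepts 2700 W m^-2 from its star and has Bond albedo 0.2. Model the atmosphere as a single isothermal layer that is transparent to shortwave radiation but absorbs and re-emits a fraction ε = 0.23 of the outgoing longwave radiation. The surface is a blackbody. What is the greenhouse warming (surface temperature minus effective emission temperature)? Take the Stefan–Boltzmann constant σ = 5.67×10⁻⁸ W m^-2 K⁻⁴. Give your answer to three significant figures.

At the top of the atmosphere, σT_e⁴ = S(1−α)/4 = 540.0 W m^-2, giving T_e = 312.4 K.
The surface balance (absorbed SW + ε·downward IR = σT_s⁴) with T_a⁴ = T_s⁴/2 reduces to T_s = T_e·[2/(2−ε)]^¼ = 322.1 K.
Greenhouse warming: T_s − T_e = 9.688 K.

9.69 kelvin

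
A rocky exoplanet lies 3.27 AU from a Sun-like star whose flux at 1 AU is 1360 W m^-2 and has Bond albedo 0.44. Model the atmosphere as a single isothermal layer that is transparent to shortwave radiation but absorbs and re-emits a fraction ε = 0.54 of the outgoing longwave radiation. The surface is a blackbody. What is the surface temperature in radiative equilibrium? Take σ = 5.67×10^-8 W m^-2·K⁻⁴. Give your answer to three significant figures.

144 kelvin

Flux at the orbit: S = 1360/(3.27)² = 127.2 W m^-2.
The planet radiates to space at T_e = [S(1−α)/(4σ)]^(1/4) = 133.1 K.
For a single slab of emissivity ε, T_s⁴ = 2T_e⁴/(2−ε); thus T_s = 133.1·(1.37)^(1/4) = 144.0 K.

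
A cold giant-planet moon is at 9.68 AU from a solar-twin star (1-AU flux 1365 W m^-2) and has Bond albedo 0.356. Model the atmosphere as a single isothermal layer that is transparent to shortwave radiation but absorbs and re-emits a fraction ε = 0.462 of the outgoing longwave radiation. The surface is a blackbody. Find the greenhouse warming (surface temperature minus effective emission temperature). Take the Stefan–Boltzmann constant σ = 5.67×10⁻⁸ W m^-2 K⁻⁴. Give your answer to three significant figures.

By the inverse-square law, S = 1365/9.68² = 14.57 W m^-2.
Effective emission temperature (TOA balance): σT_e⁴ = S(1−α)/4 = 2.345 W m^-2 → T_e = 80.20 K.
The surface balance (absorbed SW + ε·downward IR = σT_s⁴) with T_a⁴ = T_s⁴/2 reduces to T_s = T_e·[2/(2−ε)]^¼ = 85.64 K.
T_s − T_e = 85.64 − 80.20 = 5.443 K.

5.44 K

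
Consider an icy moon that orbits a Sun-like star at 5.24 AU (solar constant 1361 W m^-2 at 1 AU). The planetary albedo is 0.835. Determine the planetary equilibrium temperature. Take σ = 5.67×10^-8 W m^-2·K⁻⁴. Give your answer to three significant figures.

77.5 K

By the inverse-square law, S = 1361/5.24² = 49.57 W m^-2.
Absorbed flux (global mean): S(1−α)/4 = 49.57·0.165/4 = 2.045 W m^-2.
Balancing against σT⁴: T = (2.045/5.67×10⁻⁸)^(1/4) = 77.49 K.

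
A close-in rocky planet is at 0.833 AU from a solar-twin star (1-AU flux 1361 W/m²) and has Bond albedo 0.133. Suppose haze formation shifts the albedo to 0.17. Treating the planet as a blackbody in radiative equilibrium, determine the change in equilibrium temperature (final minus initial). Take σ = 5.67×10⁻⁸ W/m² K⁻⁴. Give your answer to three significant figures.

-3.19 K

Irradiance scales as 1/d², so S = 1361 W/m² × (1/0.833)² = 1961 W/m².
With α = 0.133, T₁ = 294.3 K.
After:  T₂ = [1961·0.83/(4σ)]^(1/4) = 291.1 K.
Change: 291.1 − 294.3 = -3.191 K.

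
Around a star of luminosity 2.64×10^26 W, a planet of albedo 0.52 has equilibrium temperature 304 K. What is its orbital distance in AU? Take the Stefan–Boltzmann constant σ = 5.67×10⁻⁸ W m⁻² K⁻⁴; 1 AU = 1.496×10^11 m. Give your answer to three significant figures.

0.482 AU

Required flux: S = 4σT⁴/(1−α) = 4035 W m⁻².
Then d = [L/(4πS)]^(1/2) = 7.215×10^10 m, i.e. 0.4823 AU.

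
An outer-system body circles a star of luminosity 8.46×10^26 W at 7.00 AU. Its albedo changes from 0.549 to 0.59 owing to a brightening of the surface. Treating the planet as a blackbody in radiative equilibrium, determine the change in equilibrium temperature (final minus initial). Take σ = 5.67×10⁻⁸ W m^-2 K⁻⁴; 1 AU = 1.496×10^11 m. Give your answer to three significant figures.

-2.47 K

d = 7.00 × 1.496×10^11 m = 1.047×10^12 m.
Flux at the orbit: S = L/(4πd²) = 8.46×10^26/(4π·(1.05×10^12)²) = 61.39 W m^-2.
Initial: T₁ = [S(1−0.549)/(4σ)]^(1/4) = 105.1 K.
After:  T₂ = [61.39·0.41/(4σ)]^(1/4) = 102.6 K.
ΔT = T₂ − T₁ = -2.475 K.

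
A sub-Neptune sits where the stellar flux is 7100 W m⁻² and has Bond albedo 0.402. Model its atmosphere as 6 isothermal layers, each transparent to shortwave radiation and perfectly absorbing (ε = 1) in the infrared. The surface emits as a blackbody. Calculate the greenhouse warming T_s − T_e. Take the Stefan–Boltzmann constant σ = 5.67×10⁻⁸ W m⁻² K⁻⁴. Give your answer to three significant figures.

The effective emission temperature is T_e = [S(1−α)/(4σ)]^¼ = 369.9 K.
T_s = (N+1)^(1/4)·T_e = 601.7 K.
So the greenhouse effect raises the surface by 601.7 − 369.9 = 231.8 K.

232 kelvin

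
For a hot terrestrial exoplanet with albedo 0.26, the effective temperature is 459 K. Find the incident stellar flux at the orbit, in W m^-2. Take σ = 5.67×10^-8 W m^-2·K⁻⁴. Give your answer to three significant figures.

13600 W m^-2

From S(1−α)/4 = σT⁴: S = 4σT⁴/(1−α).
The emitted flux is σT⁴ = 2517 W m^-2.
S = 4·2517/0.74 = 13600 W m^-2.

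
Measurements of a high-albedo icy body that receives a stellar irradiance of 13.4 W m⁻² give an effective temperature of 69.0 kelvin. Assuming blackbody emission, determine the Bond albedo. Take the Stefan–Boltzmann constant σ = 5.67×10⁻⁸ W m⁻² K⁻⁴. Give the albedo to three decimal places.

From σT⁴ = S(1−α)/4 we invert for α: 1−α = 4σT⁴/S.
σT⁴ = 1.285 W m⁻², so 4σT⁴ = 5.141 W m⁻².
1−α = 5.141/13.40 = 0.3836, so α = 0.6164.

0.616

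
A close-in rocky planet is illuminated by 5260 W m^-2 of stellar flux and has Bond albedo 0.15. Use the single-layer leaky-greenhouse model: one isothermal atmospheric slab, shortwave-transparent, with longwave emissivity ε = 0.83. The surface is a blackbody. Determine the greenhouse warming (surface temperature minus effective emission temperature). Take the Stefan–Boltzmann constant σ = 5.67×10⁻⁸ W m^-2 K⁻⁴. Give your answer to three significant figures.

At the top of the atmosphere, σT_e⁴ = S(1−α)/4 = 1118 W m^-2, giving T_e = 374.7 K.
The surface balance (absorbed SW + ε·downward IR = σT_s⁴) with T_a⁴ = T_s⁴/2 reduces to T_s = T_e·[2/(2−ε)]^¼ = 428.5 K.
T_s − T_e = 428.5 − 374.7 = 53.75 K.

53.7 kelvin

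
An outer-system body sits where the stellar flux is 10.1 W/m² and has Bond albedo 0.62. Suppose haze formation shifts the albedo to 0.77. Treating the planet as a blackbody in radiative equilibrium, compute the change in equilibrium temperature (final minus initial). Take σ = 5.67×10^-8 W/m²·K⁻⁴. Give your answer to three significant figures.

Initial: T₁ = [S(1−0.62)/(4σ)]^(1/4) = 64.14 K.
With α = 0.77, T₂ = 56.57 K.
Change: 56.57 − 64.14 = -7.566 K.

-7.57 K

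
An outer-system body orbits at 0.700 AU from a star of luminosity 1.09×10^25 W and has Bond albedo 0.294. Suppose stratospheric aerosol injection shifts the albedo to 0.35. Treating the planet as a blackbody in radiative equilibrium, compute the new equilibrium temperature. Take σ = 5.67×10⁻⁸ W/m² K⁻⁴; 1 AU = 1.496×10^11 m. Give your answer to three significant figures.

Orbital distance: d = 0.700 AU = 1.047×10^11 m.
Spreading L over a sphere of radius d: S = 1.09×10^25/(4π·1.05×10^11²) = 79.10 W/m².
T₂ = [S(1−α₂)/(4σ)]^(1/4) = [79.10·0.65/(4σ)]^(1/4) = 122.7 K.

123 K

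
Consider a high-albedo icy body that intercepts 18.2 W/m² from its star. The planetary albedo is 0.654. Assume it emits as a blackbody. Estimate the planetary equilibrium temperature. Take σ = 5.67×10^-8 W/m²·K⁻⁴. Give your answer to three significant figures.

Absorbed flux (global mean): S(1−α)/4 = 18.20·0.346/4 = 1.574 W/m².
Set σT⁴ = 1.574 → T = (1.574/σ)^(1/4) = 72.59 K.

72.6 kelvin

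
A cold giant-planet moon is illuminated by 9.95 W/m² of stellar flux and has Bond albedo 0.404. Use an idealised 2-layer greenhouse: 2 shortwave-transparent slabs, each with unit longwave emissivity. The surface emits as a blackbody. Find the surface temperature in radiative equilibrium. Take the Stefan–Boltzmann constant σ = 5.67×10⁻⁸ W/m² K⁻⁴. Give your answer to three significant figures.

94.1 K

OLR = S(1−α)/4 = 1.483 W/m²; the top layer radiates at T_e = 71.51 K.
For an N-layer opaque stack, T_s⁴ = (N+1)T_e⁴, hence T_s = (3)^(1/4)×71.51 K = 94.11 K.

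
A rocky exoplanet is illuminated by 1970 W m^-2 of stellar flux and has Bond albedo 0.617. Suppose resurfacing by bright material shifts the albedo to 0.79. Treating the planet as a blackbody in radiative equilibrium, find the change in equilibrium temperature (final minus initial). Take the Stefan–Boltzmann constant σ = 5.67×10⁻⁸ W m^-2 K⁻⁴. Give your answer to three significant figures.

-33.5 K

Before: T₁ = [1970·0.383/(4σ)]^(1/4) = 240.2 K.
With α = 0.79, T₂ = 206.7 K.
Change: 206.7 − 240.2 = -33.50 K.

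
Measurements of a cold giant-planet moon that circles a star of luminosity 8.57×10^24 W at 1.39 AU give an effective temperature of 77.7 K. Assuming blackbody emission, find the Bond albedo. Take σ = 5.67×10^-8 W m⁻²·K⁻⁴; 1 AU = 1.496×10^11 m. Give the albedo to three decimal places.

0.476

Orbital distance: d = 1.39 AU = 2.079×10^11 m.
S = L/(4πd²) = 15.77 W m⁻².
Rearranging the radiative balance, α = 1 − 4σT⁴/S.
4σT⁴ = 4·5.67×10⁻⁸·(77.7)⁴ = 8.267 W m⁻².
Hence α = 1 − 8.267/15.77 = 0.4759.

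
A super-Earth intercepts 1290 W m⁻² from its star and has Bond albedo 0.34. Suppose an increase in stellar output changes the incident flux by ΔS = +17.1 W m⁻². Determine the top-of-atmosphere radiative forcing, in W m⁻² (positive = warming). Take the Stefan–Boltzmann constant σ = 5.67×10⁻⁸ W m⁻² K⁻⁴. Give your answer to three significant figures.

ΔF = Δ[S(1−α)]/4 = (1−0.34)·+17.1/4 = 2.821 W m⁻².

2.82 W m⁻²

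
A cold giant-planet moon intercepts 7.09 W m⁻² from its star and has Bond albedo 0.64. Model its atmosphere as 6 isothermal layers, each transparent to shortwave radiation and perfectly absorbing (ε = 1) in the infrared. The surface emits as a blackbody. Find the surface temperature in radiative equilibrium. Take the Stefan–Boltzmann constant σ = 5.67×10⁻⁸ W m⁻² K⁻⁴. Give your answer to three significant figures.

94.2 K

Top-of-atmosphere balance: σT_e⁴ = S(1−α)/4 = 0.6381 W m⁻² → T_e = 57.92 K.
With N = 6 opaque layers, T_s = (N+1)^(1/4)·T_e = 7^(1/4)·57.92 = 94.21 K.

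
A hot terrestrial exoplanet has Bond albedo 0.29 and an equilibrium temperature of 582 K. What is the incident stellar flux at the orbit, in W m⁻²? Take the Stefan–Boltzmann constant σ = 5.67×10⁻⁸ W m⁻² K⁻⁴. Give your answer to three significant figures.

36700 W m⁻²

From S(1−α)/4 = σT⁴: S = 4σT⁴/(1−α).
σT⁴ = 5.67×10⁻⁸·(582)⁴ = 6505 W m⁻².
S = 4·6505/0.71 = 36650 W m⁻².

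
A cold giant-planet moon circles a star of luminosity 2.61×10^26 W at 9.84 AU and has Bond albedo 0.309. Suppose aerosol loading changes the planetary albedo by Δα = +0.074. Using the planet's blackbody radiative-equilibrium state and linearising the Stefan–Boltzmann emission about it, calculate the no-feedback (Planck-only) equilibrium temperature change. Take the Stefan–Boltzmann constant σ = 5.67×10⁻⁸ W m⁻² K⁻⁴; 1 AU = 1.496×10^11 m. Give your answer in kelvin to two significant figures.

d = 9.84 × 1.496×10^11 m = 1.472×10^12 m.
Spreading L over a sphere of radius d: S = 2.61×10^26/(4π·1.47×10^12²) = 9.585 W m⁻².
Unperturbed T_e = [9.585·(1−0.309)/(4σ)]^¼ = 73.51 K.
ΔF = −(S/4)Δα = −(9.585/4)×(+0.074) = -0.1773 W m⁻².
Planck response: λ_P = 4σT_e³ = 4·5.67×10⁻⁸·(73.51)³ = 0.09010 W m⁻²/K.
Hence the no-feedback warming is ΔF/(4σT_e³) = -1.97 K.

-2.0 kelvin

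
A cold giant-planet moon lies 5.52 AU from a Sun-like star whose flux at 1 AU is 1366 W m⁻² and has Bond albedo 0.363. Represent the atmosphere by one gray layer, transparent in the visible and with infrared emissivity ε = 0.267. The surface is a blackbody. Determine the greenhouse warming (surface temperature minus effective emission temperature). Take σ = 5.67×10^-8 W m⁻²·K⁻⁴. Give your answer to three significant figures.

By the inverse-square law, S = 1366/5.52² = 44.83 W m⁻².
The planet radiates to space at T_e = [S(1−α)/(4σ)]^(1/4) = 105.9 K.
Surface balance with a leaky layer gives σT_s⁴ = σT_e⁴·2/(2−ε), so T_s = T_e·[2/(2−0.267)]^(1/4) = 109.8 K.
The atmosphere warms the surface by 3.864 K.

3.86 K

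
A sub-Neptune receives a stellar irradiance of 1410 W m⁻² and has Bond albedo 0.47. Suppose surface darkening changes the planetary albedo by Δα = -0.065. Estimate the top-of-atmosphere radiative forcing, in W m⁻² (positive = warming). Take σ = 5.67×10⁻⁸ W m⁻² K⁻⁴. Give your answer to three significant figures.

The change in absorbed flux is Δ[S(1−α)/4] = −SΔα/4 = 22.91 W m⁻².

22.9 W m⁻²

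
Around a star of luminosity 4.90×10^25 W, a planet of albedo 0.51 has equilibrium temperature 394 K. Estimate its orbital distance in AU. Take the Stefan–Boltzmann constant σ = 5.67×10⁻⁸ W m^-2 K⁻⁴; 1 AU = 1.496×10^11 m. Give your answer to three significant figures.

0.125 AU

The flux needed for this T is 4σT⁴/(1−0.51) = 11150 W m^-2.
From L = 4πd²S, d = √(4.90×10^25/(4π·11150)) = 1.870×10^10 m = 0.1250 AU.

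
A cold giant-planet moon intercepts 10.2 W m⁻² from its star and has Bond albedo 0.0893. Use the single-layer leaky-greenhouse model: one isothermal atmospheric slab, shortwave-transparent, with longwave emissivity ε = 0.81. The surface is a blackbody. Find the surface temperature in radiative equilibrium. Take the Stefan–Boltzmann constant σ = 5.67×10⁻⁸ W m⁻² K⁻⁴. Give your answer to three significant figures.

The planet radiates to space at T_e = [S(1−α)/(4σ)]^(1/4) = 80.00 K.
For a single slab of emissivity ε, T_s⁴ = 2T_e⁴/(2−ε); thus T_s = 80.00·(1.681)^(1/4) = 91.09 K.

91.1 K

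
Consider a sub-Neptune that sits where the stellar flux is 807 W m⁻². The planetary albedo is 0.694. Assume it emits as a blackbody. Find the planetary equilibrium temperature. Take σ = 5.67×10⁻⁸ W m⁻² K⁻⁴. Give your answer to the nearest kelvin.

182 kelvin

Averaging over the sphere, the absorbed flux is S(1−α)/4 = 61.74 W m⁻².
Balancing against σT⁴: T = (61.74/5.67×10⁻⁸)^(1/4) = 181.7 K.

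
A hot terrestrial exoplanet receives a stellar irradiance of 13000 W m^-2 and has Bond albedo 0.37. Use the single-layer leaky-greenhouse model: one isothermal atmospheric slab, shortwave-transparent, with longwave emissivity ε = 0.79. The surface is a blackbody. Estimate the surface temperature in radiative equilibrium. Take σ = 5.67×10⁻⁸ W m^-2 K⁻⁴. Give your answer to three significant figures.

At the top of the atmosphere, σT_e⁴ = S(1−α)/4 = 2048 W m^-2, giving T_e = 435.9 K.
For a single slab of emissivity ε, T_s⁴ = 2T_e⁴/(2−ε); thus T_s = 435.9·(1.653)^(1/4) = 494.3 K.

494 K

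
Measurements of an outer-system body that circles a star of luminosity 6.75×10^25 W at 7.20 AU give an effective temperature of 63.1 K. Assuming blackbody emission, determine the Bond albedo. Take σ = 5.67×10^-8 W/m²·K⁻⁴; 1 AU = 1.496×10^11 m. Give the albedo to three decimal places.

0.223

Orbital distance: d = 7.20 AU = 1.077×10^12 m.
Spreading L over a sphere of radius d: S = 6.75×10^25/(4π·1.08×10^12²) = 4.630 W/m².
From σT⁴ = S(1−α)/4 we invert for α: 1−α = 4σT⁴/S.
4σT⁴ = 4·5.67×10⁻⁸·(63.1)⁴ = 3.596 W/m².
1−α = 3.596/4.630 = 0.7766, so α = 0.2234.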